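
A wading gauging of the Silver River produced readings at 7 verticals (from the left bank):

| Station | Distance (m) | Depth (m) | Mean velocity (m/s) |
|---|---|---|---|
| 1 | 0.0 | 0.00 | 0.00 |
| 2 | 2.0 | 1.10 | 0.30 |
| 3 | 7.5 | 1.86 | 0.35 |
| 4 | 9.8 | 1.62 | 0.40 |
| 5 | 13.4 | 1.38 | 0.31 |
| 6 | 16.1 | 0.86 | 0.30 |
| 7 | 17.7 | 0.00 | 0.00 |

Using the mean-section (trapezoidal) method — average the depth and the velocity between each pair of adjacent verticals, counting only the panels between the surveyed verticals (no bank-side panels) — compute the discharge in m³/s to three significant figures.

Panel 1-2: Δb = 2 m, d̄ = (0.00+1.10)/2 = 0.55, v̄ = (0.00+0.30)/2 = 0.15 → q = 2×0.55×0.15 = 0.1650 m³/s
Panel 2-3: Δb = 5.5 m, d̄ = (1.10+1.86)/2 = 1.48, v̄ = (0.30+0.35)/2 = 0.325 → q = 5.5×1.48×0.325 = 2.646 m³/s
Panel 3-4: Δb = 2.3 m, d̄ = (1.86+1.62)/2 = 1.74, v̄ = (0.35+0.40)/2 = 0.375 → q = 2.3×1.74×0.375 = 1.501 m³/s
Panel 4-5: Δb = 3.6 m, d̄ = (1.62+1.38)/2 = 1.5, v̄ = (0.40+0.31)/2 = 0.355 → q = 3.6×1.5×0.355 = 1.917 m³/s
Panel 5-6: Δb = 2.7 m, d̄ = (1.38+0.86)/2 = 1.12, v̄ = (0.31+0.30)/2 = 0.305 → q = 2.7×1.12×0.305 = 0.9223 m³/s
Panel 6-7: Δb = 1.6 m, d̄ = (0.86+0.00)/2 = 0.43, v̄ = (0.30+0.00)/2 = 0.15 → q = 1.6×0.43×0.15 = 0.1032 m³/s
Q = Σ q = 7.254 m³/s

7.25 m³/s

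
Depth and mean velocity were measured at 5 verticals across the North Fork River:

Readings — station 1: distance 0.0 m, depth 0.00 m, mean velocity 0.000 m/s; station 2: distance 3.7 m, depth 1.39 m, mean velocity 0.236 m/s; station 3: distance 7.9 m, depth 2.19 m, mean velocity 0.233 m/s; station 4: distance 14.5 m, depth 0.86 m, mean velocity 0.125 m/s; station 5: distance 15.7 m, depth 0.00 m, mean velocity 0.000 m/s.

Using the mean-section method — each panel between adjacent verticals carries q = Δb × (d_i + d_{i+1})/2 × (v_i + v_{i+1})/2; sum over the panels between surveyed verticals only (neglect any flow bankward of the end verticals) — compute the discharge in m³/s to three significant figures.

3.90 m³/s

Panel 1-2: Δb = 3.7 m, d̄ = (0.00+1.39)/2 = 0.695, v̄ = (0.000+0.236)/2 = 0.118 → q = 3.7×0.695×0.118 = 0.3034 m³/s
Panel 2-3: Δb = 4.2 m, d̄ = (1.39+2.19)/2 = 1.79, v̄ = (0.236+0.233)/2 = 0.2345 → q = 4.2×1.79×0.2345 = 1.763 m³/s
Panel 3-4: Δb = 6.6 m, d̄ = (2.19+0.86)/2 = 1.525, v̄ = (0.233+0.125)/2 = 0.179 → q = 6.6×1.525×0.179 = 1.802 m³/s
Panel 4-5: Δb = 1.2 m, d̄ = (0.86+0.00)/2 = 0.43, v̄ = (0.125+0.000)/2 = 0.0625 → q = 1.2×0.43×0.0625 = 0.03225 m³/s
Q = Σ q = 3.900 m³/s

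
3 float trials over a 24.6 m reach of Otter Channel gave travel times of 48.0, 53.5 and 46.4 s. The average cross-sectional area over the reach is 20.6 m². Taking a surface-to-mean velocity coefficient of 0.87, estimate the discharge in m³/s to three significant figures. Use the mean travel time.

t̄ = (48.0 + 53.5 + 46.4) / 3 = 49.3 s
v_surface = L / t̄ = 24.6 / 49.3 = 0.4990 m/s
v_mean = 0.87 × 0.4990 = 0.4341 m/s
Q = A × v_mean = 20.6 × 0.4341 = 8.943 m³/s

8.94 m³/s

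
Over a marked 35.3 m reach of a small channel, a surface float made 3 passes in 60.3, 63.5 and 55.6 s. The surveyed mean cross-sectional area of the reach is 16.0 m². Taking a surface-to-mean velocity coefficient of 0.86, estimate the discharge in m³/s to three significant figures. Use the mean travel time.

8.12 m³/s

t̄ = (60.3 + 63.5 + 55.6) / 3 = 59.8 s
v_surface = L / t̄ = 35.3 / 59.8 = 0.5903 m/s
v_mean = 0.86 × 0.5903 = 0.5077 m/s
Q = A × v_mean = 16.0 × 0.5077 = 8.123 m³/s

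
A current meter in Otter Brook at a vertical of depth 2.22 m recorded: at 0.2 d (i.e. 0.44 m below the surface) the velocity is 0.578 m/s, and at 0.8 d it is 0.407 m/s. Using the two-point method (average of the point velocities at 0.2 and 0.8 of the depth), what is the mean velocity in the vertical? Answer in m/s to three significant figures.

v̄ = (0.578 + 0.407) / 2 = 0.4925 m/s

0.493 m/s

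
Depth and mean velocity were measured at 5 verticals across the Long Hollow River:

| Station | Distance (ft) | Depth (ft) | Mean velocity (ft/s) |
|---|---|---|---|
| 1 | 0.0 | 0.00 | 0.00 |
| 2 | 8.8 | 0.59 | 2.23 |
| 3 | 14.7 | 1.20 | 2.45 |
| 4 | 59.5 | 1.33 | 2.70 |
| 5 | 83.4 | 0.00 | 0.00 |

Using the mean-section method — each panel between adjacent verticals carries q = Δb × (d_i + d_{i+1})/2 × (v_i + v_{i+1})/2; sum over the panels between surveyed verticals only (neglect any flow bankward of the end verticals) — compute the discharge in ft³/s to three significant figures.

Panel 1-2: Δb = 8.8 ft, d̄ = (0.00+0.59)/2 = 0.295, v̄ = (0.00+2.23)/2 = 1.115 → q = 8.8×0.295×1.115 = 2.895 ft³/s
Panel 2-3: Δb = 5.9 ft, d̄ = (0.59+1.20)/2 = 0.895, v̄ = (2.23+2.45)/2 = 2.34 → q = 5.9×0.895×2.34 = 12.36 ft³/s
Panel 3-4: Δb = 44.8 ft, d̄ = (1.20+1.33)/2 = 1.265, v̄ = (2.45+2.70)/2 = 2.575 → q = 44.8×1.265×2.575 = 145.9 ft³/s
Panel 4-5: Δb = 23.9 ft, d̄ = (1.33+0.00)/2 = 0.665, v̄ = (2.70+0.00)/2 = 1.35 → q = 23.9×0.665×1.35 = 21.46 ft³/s
Q = Σ q = 182.6 ft³/s

183 ft³/s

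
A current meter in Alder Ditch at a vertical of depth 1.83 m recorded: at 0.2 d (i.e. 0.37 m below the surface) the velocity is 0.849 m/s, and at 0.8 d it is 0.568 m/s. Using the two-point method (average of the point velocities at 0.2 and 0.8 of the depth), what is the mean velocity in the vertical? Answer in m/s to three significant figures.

v̄ = (0.849 + 0.568) / 2 = 0.7085 m/s

0.709 m/s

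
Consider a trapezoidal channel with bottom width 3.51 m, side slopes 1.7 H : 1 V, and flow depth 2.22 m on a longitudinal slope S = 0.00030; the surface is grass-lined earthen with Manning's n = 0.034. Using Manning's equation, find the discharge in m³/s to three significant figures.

9.90 m³/s

A = (b + z·y)·y = (3.51 + 1.7×2.22)×2.22 = 16.17 m²
P = b + 2y√(1+z²) = 3.51 + 2×2.22×√(1+1.7²) = 12.27 m
R = A/P = 16.17/12.27 = 1.318 m
Q = (1/n)·A·R^(2/3)·S^(1/2) = (1/0.034) × 16.17 × 1.318^(2/3) × 0.00030^(1/2) = 9.904 m³/s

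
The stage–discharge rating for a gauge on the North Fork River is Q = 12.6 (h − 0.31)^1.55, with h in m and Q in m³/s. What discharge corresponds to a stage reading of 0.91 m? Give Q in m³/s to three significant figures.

5.71 m³/s

Q = 12.6 × (0.91 − 0.31)^1.55 = 12.6 × 0.6^1.55 = 5.708 m³/s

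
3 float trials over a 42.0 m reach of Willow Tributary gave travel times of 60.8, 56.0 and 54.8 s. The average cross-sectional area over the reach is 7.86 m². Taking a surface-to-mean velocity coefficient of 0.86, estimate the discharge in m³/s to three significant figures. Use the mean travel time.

t̄ = (60.8 + 56.0 + 54.8) / 3 = 57.2 s
v_surface = L / t̄ = 42.0 / 57.2 = 0.7343 m/s
v_mean = 0.86 × 0.7343 = 0.6315 m/s
Q = A × v_mean = 7.86 × 0.6315 = 4.963 m³/s

4.96 m³/s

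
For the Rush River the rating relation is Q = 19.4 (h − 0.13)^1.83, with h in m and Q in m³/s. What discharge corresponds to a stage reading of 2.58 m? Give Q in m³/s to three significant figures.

100 m³/s

Q = 19.4 × (2.58 − 0.13)^1.83 = 19.4 × 2.45^1.83 = 99.99 m³/s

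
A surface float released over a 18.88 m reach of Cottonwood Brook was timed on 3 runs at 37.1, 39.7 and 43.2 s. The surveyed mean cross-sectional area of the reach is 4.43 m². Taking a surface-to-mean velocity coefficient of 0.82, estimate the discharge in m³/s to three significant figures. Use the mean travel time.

1.71 m³/s

t̄ = (37.1 + 39.7 + 43.2) / 3 = 40 s
v_surface = L / t̄ = 18.88 / 40 = 0.4720 m/s
v_mean = 0.82 × 0.4720 = 0.3870 m/s
Q = A × v_mean = 4.43 × 0.3870 = 1.715 m³/s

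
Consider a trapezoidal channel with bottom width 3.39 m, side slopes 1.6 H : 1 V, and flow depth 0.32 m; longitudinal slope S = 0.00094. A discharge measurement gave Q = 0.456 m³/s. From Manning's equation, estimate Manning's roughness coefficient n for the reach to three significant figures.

0.0352

A = (b + z·y)·y = (3.39 + 1.6×0.32)×0.32 = 1.249 m²
P = b + 2y√(1+z²) = 3.39 + 2×0.32×√(1+1.6²) = 4.598 m
R = A/P = 1.249/4.598 = 0.2716 m
n = (1/Q)·A·R^(2/3)·S^(1/2) = (1/0.456) × 1.249 × 0.4194 × 0.03066 = 0.03521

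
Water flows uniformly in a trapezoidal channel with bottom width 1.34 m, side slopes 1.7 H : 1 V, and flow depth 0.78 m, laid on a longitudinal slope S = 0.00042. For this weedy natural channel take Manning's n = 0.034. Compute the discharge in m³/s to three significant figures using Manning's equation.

0.759 m³/s

A = (b + z·y)·y = (1.34 + 1.7×0.78)×0.78 = 2.079 m²
P = b + 2y√(1+z²) = 1.34 + 2×0.78×√(1+1.7²) = 4.417 m
R = A/P = 2.079/4.417 = 0.4708 m
Q = (1/n)·A·R^(2/3)·S^(1/2) = (1/0.034) × 2.079 × 0.4708^(2/3) × 0.00042^(1/2) = 0.7586 m³/s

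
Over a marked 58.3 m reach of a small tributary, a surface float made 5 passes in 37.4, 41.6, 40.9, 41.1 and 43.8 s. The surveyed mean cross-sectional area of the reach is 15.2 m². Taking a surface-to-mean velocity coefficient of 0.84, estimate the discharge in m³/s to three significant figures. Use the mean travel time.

18.2 m³/s

t̄ = (37.4 + 41.6 + 40.9 + 41.1 + 43.8) / 5 = 40.96 s
v_surface = L / t̄ = 58.3 / 40.96 = 1.423 m/s
v_mean = 0.84 × 1.423 = 1.196 m/s
Q = A × v_mean = 15.2 × 1.196 = 18.17 m³/s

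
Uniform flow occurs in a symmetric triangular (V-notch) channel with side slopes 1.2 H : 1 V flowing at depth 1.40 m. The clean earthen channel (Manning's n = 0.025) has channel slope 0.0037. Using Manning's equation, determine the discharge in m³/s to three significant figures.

3.78 m³/s

A = z·y² = 1.2×1.40² = 2.352 m²
P = 2y√(1+z²) = 2×1.40×√(1+1.2²) = 4.374 m
R = A/P = 2.352/4.374 = 0.5378 m
Q = (1/n)·A·R^(2/3)·S^(1/2) = (1/0.025) × 2.352 × 0.5378^(2/3) × 0.0037^(1/2) = 3.784 m³/s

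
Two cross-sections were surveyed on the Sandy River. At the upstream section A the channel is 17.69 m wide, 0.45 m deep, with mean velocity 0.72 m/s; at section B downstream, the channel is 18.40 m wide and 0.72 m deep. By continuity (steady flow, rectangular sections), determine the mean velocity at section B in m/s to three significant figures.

0.433 m/s

Q = A₁V₁ = (17.69×0.45) × 0.72 = 5.732 m³/s
A₂ = 18.40 × 0.72 = 13.25 m²
V₂ = Q/A₂ = 5.732/13.25 = 0.4326 m/s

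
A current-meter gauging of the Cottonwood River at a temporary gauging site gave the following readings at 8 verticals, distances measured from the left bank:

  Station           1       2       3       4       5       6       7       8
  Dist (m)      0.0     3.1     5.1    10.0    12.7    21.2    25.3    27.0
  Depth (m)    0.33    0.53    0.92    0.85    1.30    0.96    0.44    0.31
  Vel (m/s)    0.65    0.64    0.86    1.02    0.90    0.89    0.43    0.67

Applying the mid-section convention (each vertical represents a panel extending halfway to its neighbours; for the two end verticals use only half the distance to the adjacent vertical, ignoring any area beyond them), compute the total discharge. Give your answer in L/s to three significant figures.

w_1 = (3.1 − 0.0)/2 = 1.55 m; q_1 = 0.65 × 0.33 × 1.55 = 0.3325 m³/s
w_2 = (5.1 − 0.0)/2 = 2.55 m; q_2 = 0.64 × 0.53 × 2.55 = 0.8650 m³/s
w_3 = (10.0 − 3.1)/2 = 3.45 m; q_3 = 0.86 × 0.92 × 3.45 = 2.730 m³/s
w_4 = (12.7 − 5.1)/2 = 3.8 m; q_4 = 1.02 × 0.85 × 3.8 = 3.295 m³/s
w_5 = (21.2 − 10.0)/2 = 5.6 m; q_5 = 0.90 × 1.30 × 5.6 = 6.552 m³/s
w_6 = (25.3 − 12.7)/2 = 6.3 m; q_6 = 0.89 × 0.96 × 6.3 = 5.383 m³/s
w_7 = (27.0 − 21.2)/2 = 2.9 m; q_7 = 0.43 × 0.44 × 2.9 = 0.5487 m³/s
w_8 = (27.0 − 25.3)/2 = 0.85 m; q_8 = 0.67 × 0.31 × 0.85 = 0.1765 m³/s
Q = Σ qᵢ = 19.88 m³/s
= 19.88 × 1000 = 19880 L/s

19900 L/s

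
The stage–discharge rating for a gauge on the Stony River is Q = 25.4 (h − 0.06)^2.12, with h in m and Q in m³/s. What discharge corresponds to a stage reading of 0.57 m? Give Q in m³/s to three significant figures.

Q = 25.4 × (0.57 − 0.06)^2.12 = 25.4 × 0.51^2.12 = 6.094 m³/s

6.09 m³/s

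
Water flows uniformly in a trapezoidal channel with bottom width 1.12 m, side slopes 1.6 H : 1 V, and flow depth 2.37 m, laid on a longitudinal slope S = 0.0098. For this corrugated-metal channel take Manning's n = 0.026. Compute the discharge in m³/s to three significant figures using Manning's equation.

A = (b + z·y)·y = (1.12 + 1.6×2.37)×2.37 = 11.64 m²
P = b + 2y√(1+z²) = 1.12 + 2×2.37×√(1+1.6²) = 10.06 m
R = A/P = 11.64/10.06 = 1.157 m
Q = (1/n)·A·R^(2/3)·S^(1/2) = (1/0.026) × 11.64 × 1.157^(2/3) × 0.0098^(1/2) = 48.85 m³/s

48.8 m³/s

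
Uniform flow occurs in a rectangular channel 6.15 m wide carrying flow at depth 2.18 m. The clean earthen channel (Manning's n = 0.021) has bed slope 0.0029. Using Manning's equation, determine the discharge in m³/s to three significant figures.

40.4 m³/s

A = b·y = 6.15 × 2.18 = 13.41 m²
P = b + 2y = 6.15 + 2×2.18 = 10.51 m
R = A/P = 13.41/10.51 = 1.276 m
Q = (1/n)·A·R^(2/3)·S^(1/2) = (1/0.021) × 13.41 × 1.276^(2/3) × 0.0029^(1/2) = 40.44 m³/s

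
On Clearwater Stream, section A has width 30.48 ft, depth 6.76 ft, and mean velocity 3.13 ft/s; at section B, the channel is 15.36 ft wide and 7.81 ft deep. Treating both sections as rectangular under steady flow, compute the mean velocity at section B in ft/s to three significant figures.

Q = A₁V₁ = (30.48×6.76) × 3.13 = 644.9 ft³/s
A₂ = 15.36 × 7.81 = 120.0 ft²
V₂ = Q/A₂ = 644.9/120.0 = 5.376 ft/s

5.38 ft/s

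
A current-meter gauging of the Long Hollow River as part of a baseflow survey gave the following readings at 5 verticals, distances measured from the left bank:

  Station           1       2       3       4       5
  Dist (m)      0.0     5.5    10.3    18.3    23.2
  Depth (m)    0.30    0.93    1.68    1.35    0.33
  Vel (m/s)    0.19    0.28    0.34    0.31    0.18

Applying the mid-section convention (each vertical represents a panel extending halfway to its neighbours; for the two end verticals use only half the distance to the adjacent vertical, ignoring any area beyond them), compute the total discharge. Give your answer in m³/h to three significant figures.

28800 m³/h

w_1 = (5.5 − 0.0)/2 = 2.75 m; q_1 = 0.19 × 0.30 × 2.75 = 0.1568 m³/s
w_2 = (10.3 − 0.0)/2 = 5.15 m; q_2 = 0.28 × 0.93 × 5.15 = 1.341 m³/s
w_3 = (18.3 − 5.5)/2 = 6.4 m; q_3 = 0.34 × 1.68 × 6.4 = 3.656 m³/s
w_4 = (23.2 − 10.3)/2 = 6.45 m; q_4 = 0.31 × 1.35 × 6.45 = 2.699 m³/s
w_5 = (23.2 − 18.3)/2 = 2.45 m; q_5 = 0.18 × 0.33 × 2.45 = 0.1455 m³/s
Q = Σ qᵢ = 7.998 m³/s
= 7.998 × 3600 = 28790 m³/h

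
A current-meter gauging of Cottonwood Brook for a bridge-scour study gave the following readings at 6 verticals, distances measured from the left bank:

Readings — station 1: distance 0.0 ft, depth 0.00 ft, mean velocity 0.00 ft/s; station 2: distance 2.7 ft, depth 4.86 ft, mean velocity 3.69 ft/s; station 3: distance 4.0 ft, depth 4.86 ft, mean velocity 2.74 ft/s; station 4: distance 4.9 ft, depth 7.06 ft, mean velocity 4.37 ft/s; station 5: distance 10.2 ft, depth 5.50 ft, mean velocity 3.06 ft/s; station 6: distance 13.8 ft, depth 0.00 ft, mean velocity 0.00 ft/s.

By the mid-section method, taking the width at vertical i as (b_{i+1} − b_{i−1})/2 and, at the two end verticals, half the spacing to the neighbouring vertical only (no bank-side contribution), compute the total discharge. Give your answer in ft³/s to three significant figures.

221 ft³/s

w_2 = (4.0 − 0.0)/2 = 2 ft; q_2 = 3.69 × 4.86 × 2 = 35.87 ft³/s
w_3 = (4.9 − 2.7)/2 = 1.1 ft; q_3 = 2.74 × 4.86 × 1.1 = 14.65 ft³/s
w_4 = (10.2 − 4.0)/2 = 3.1 ft; q_4 = 4.37 × 7.06 × 3.1 = 95.64 ft³/s
w_5 = (13.8 − 4.9)/2 = 4.45 ft; q_5 = 3.06 × 5.50 × 4.45 = 74.89 ft³/s
Stations 1, 6 contribute zero (depth or velocity is 0).
Q = Σ qᵢ = 221.1 ft³/s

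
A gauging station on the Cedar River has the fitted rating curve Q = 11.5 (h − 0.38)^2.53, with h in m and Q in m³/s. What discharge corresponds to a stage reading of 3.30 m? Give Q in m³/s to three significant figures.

Q = 11.5 × (3.30 − 0.38)^2.53 = 11.5 × 2.92^2.53 = 173.0 m³/s

173 m³/s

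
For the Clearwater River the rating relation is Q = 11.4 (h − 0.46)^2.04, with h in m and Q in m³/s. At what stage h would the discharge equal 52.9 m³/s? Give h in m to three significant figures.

h − h₀ = (Q/C)^(1/b) = (52.9/11.4)^(1/2.04) = 2.122 m
h = 0.46 + 2.122 = 2.582 m

2.58 m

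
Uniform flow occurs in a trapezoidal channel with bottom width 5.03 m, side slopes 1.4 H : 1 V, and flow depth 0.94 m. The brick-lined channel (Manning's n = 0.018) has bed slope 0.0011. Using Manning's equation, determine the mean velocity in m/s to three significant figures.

1.48 m/s

A = (b + z·y)·y = (5.03 + 1.4×0.94)×0.94 = 5.965 m²
P = b + 2y√(1+z²) = 5.03 + 2×0.94×√(1+1.4²) = 8.264 m
R = A/P = 5.965/8.264 = 0.7218 m
Q = (1/n)·A·R^(2/3)·S^(1/2) = (1/0.018) × 5.965 × 0.7218^(2/3) × 0.0011^(1/2) = 8.844 m³/s
V = Q/A = 8.844/5.965 = 1.483 m/s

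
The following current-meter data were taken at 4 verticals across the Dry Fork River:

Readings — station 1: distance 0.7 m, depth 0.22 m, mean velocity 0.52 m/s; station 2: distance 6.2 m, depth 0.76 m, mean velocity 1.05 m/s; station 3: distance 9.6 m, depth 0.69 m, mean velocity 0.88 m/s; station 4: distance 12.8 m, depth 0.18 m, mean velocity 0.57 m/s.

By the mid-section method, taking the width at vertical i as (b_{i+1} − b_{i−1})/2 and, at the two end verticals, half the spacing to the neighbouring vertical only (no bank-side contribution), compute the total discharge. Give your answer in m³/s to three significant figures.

w_1 = (6.2 − 0.7)/2 = 2.75 m; q_1 = 0.52 × 0.22 × 2.75 = 0.3146 m³/s
w_2 = (9.6 − 0.7)/2 = 4.45 m; q_2 = 1.05 × 0.76 × 4.45 = 3.551 m³/s
w_3 = (12.8 − 6.2)/2 = 3.3 m; q_3 = 0.88 × 0.69 × 3.3 = 2.004 m³/s
w_4 = (12.8 − 9.6)/2 = 1.6 m; q_4 = 0.57 × 0.18 × 1.6 = 0.1642 m³/s
Q = Σ qᵢ = 6.034 m³/s

6.03 m³/s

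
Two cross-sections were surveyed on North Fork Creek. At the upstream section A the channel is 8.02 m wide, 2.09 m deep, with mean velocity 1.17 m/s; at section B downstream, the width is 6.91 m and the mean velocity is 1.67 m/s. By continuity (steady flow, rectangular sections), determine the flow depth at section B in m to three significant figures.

Q = A₁V₁ = (8.02×2.09) × 1.17 = 19.61 m³/s
d₂ = Q/(b₂ V₂) = 19.61/(6.91×1.67) = 1.699 m

1.70 m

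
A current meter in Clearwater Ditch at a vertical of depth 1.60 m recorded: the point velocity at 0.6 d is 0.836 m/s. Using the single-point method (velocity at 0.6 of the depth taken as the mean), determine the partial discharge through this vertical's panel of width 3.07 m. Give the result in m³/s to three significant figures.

v̄ = v₀.₆ = 0.836 m/s
q = v̄ × d × w = 0.8360 × 1.60 × 3.07 = 4.106 m³/s

4.11 m³/s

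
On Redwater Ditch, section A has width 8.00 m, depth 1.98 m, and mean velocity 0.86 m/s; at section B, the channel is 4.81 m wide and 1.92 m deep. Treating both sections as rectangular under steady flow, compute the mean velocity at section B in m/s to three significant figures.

Q = A₁V₁ = (8.00×1.98) × 0.86 = 13.62 m³/s
A₂ = 4.81 × 1.92 = 9.235 m²
V₂ = Q/A₂ = 13.62/9.235 = 1.475 m/s

1.48 m/s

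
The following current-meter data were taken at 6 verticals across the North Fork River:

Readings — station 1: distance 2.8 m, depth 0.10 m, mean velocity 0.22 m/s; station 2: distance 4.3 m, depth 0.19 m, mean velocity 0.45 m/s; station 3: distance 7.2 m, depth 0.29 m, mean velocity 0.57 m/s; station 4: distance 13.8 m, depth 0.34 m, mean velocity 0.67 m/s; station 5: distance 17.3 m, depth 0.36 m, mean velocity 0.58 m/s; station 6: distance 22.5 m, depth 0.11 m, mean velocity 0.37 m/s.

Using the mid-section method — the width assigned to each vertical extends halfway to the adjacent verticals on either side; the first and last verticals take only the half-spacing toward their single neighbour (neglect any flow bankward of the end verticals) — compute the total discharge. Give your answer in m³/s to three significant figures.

3.15 m³/s

w_1 = (4.3 − 2.8)/2 = 0.75 m; q_1 = 0.22 × 0.10 × 0.75 = 0.01650 m³/s
w_2 = (7.2 − 2.8)/2 = 2.2 m; q_2 = 0.45 × 0.19 × 2.2 = 0.1881 m³/s
w_3 = (13.8 − 4.3)/2 = 4.75 m; q_3 = 0.57 × 0.29 × 4.75 = 0.7852 m³/s
w_4 = (17.3 − 7.2)/2 = 5.05 m; q_4 = 0.67 × 0.34 × 5.05 = 1.150 m³/s
w_5 = (22.5 − 13.8)/2 = 4.35 m; q_5 = 0.58 × 0.36 × 4.35 = 0.9083 m³/s
w_6 = (22.5 − 17.3)/2 = 2.6 m; q_6 = 0.37 × 0.11 × 2.6 = 0.1058 m³/s
Q = Σ qᵢ = 3.154 m³/s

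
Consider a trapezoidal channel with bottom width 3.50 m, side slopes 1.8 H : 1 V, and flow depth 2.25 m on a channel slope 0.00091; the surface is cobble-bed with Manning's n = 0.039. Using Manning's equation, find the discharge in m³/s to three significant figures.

A = (b + z·y)·y = (3.50 + 1.8×2.25)×2.25 = 16.99 m²
P = b + 2y√(1+z²) = 3.50 + 2×2.25×√(1+1.8²) = 12.77 m
R = A/P = 16.99/12.77 = 1.331 m
Q = (1/n)·A·R^(2/3)·S^(1/2) = (1/0.039) × 16.99 × 1.331^(2/3) × 0.00091^(1/2) = 15.90 m³/s

15.9 m³/s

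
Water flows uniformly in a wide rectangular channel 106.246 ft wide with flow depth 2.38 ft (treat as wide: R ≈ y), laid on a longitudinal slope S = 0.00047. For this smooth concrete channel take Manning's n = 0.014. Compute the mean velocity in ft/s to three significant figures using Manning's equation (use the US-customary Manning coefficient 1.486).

4.10 ft/s

A = b·y = 106.246 × 2.38 = 252.9 ft²
Wide channel: R ≈ y = 2.38 ft
Q = (1.486/n)·A·R^(2/3)·S^(1/2) = (1.486/0.014) × 252.9 × 2.380^(2/3) × 0.00047^(1/2) = 1037 ft³/s
V = Q/A = 1037/252.9 = 4.102 ft/s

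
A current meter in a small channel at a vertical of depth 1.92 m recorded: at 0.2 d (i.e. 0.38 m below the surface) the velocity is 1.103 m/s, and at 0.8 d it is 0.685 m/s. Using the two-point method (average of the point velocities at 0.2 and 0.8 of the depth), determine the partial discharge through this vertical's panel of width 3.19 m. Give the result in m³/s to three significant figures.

v̄ = (1.103 + 0.685) / 2 = 0.8940 m/s
q = v̄ × d × w = 0.8940 × 1.92 × 3.19 = 5.476 m³/s

5.48 m³/s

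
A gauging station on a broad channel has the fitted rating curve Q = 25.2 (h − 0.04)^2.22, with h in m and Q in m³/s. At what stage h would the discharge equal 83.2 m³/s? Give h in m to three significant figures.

h − h₀ = (Q/C)^(1/b) = (83.2/25.2)^(1/2.22) = 1.713 m
h = 0.04 + 1.713 = 1.753 m

1.75 m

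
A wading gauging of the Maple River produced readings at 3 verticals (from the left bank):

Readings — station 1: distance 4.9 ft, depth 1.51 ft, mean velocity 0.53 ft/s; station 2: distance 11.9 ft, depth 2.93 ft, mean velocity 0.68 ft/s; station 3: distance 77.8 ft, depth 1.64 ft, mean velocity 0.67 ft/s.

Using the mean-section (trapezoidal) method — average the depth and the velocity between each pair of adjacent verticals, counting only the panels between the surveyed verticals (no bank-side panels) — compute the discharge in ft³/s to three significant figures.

111 ft³/s

Panel 1-2: Δb = 7 ft, d̄ = (1.51+2.93)/2 = 2.22, v̄ = (0.53+0.68)/2 = 0.605 → q = 7×2.22×0.605 = 9.402 ft³/s
Panel 2-3: Δb = 65.9 ft, d̄ = (2.93+1.64)/2 = 2.285, v̄ = (0.68+0.67)/2 = 0.675 → q = 65.9×2.285×0.675 = 101.6 ft³/s
Q = Σ q = 111.0 ft³/s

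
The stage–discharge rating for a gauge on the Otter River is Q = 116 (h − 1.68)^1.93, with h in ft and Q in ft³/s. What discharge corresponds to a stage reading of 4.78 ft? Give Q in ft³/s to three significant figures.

1030 ft³/s

Q = 116 × (4.78 − 1.68)^1.93 = 116 × 3.1^1.93 = 1030 ft³/s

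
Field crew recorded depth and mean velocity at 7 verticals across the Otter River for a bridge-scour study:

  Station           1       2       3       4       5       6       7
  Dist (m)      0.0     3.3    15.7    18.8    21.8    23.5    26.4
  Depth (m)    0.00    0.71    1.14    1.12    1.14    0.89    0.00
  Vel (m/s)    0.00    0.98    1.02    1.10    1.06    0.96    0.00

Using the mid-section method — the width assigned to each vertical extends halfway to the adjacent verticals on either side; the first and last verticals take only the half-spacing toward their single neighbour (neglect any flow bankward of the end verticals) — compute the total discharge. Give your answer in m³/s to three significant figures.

w_2 = (15.7 − 0.0)/2 = 7.85 m; q_2 = 0.98 × 0.71 × 7.85 = 5.462 m³/s
w_3 = (18.8 − 3.3)/2 = 7.75 m; q_3 = 1.02 × 1.14 × 7.75 = 9.012 m³/s
w_4 = (21.8 − 15.7)/2 = 3.05 m; q_4 = 1.10 × 1.12 × 3.05 = 3.758 m³/s
w_5 = (23.5 − 18.8)/2 = 2.35 m; q_5 = 1.06 × 1.14 × 2.35 = 2.840 m³/s
w_6 = (26.4 − 21.8)/2 = 2.3 m; q_6 = 0.96 × 0.89 × 2.3 = 1.965 m³/s
Stations 1, 7 contribute zero (depth or velocity is 0).
Q = Σ qᵢ = 23.04 m³/s

23.0 m³/s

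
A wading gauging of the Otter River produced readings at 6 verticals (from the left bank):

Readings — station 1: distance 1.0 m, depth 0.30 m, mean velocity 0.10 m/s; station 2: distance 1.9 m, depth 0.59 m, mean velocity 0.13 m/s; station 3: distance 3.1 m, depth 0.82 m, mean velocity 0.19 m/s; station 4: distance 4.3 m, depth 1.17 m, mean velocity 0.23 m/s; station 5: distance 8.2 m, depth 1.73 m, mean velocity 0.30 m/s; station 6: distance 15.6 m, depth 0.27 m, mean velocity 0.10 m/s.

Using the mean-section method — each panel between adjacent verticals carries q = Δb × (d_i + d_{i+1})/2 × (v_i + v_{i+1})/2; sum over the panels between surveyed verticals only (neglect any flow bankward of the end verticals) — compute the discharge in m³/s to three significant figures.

3.41 m³/s

Panel 1-2: Δb = 0.9 m, d̄ = (0.30+0.59)/2 = 0.445, v̄ = (0.10+0.13)/2 = 0.115 → q = 0.9×0.445×0.115 = 0.04606 m³/s
Panel 2-3: Δb = 1.2 m, d̄ = (0.59+0.82)/2 = 0.705, v̄ = (0.13+0.19)/2 = 0.16 → q = 1.2×0.705×0.16 = 0.1354 m³/s
Panel 3-4: Δb = 1.2 m, d̄ = (0.82+1.17)/2 = 0.995, v̄ = (0.19+0.23)/2 = 0.21 → q = 1.2×0.995×0.21 = 0.2507 m³/s
Panel 4-5: Δb = 3.9 m, d̄ = (1.17+1.73)/2 = 1.45, v̄ = (0.23+0.30)/2 = 0.265 → q = 3.9×1.45×0.265 = 1.499 m³/s
Panel 5-6: Δb = 7.4 m, d̄ = (1.73+0.27)/2 = 1, v̄ = (0.30+0.10)/2 = 0.2 → q = 7.4×1×0.2 = 1.480 m³/s
Q = Σ q = 3.411 m³/s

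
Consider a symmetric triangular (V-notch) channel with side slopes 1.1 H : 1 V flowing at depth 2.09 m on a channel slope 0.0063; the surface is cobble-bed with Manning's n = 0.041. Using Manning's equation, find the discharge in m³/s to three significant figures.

7.84 m³/s

A = z·y² = 1.1×2.09² = 4.805 m²
P = 2y√(1+z²) = 2×2.09×√(1+1.1²) = 6.214 m
R = A/P = 4.805/6.214 = 0.7732 m
Q = (1/n)·A·R^(2/3)·S^(1/2) = (1/0.041) × 4.805 × 0.7732^(2/3) × 0.0063^(1/2) = 7.836 m³/s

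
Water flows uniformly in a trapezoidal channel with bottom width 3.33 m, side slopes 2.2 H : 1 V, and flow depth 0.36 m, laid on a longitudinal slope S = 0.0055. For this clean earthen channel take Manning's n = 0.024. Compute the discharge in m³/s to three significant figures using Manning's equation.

A = (b + z·y)·y = (3.33 + 2.2×0.36)×0.36 = 1.484 m²
P = b + 2y√(1+z²) = 3.33 + 2×0.36×√(1+2.2²) = 5.070 m
R = A/P = 1.484/5.070 = 0.2927 m
Q = (1/n)·A·R^(2/3)·S^(1/2) = (1/0.024) × 1.484 × 0.2927^(2/3) × 0.0055^(1/2) = 2.021 m³/s

2.02 m³/s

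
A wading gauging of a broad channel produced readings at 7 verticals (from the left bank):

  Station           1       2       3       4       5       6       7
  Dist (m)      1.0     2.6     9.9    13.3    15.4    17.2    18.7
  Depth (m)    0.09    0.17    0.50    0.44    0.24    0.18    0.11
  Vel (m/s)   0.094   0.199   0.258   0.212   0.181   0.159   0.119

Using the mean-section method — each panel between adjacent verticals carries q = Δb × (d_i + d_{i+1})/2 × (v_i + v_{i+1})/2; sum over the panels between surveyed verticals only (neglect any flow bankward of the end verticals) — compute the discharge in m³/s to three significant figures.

1.20 m³/s

Panel 1-2: Δb = 1.6 m, d̄ = (0.09+0.17)/2 = 0.13, v̄ = (0.094+0.199)/2 = 0.1465 → q = 1.6×0.13×0.1465 = 0.03047 m³/s
Panel 2-3: Δb = 7.3 m, d̄ = (0.17+0.50)/2 = 0.335, v̄ = (0.199+0.258)/2 = 0.2285 → q = 7.3×0.335×0.2285 = 0.5588 m³/s
Panel 3-4: Δb = 3.4 m, d̄ = (0.50+0.44)/2 = 0.47, v̄ = (0.258+0.212)/2 = 0.235 → q = 3.4×0.47×0.235 = 0.3755 m³/s
Panel 4-5: Δb = 2.1 m, d̄ = (0.44+0.24)/2 = 0.34, v̄ = (0.212+0.181)/2 = 0.1965 → q = 2.1×0.34×0.1965 = 0.1403 m³/s
Panel 5-6: Δb = 1.8 m, d̄ = (0.24+0.18)/2 = 0.21, v̄ = (0.181+0.159)/2 = 0.17 → q = 1.8×0.21×0.17 = 0.06426 m³/s
Panel 6-7: Δb = 1.5 m, d̄ = (0.18+0.11)/2 = 0.145, v̄ = (0.159+0.119)/2 = 0.139 → q = 1.5×0.145×0.139 = 0.03023 m³/s
Q = Σ q = 1.200 m³/s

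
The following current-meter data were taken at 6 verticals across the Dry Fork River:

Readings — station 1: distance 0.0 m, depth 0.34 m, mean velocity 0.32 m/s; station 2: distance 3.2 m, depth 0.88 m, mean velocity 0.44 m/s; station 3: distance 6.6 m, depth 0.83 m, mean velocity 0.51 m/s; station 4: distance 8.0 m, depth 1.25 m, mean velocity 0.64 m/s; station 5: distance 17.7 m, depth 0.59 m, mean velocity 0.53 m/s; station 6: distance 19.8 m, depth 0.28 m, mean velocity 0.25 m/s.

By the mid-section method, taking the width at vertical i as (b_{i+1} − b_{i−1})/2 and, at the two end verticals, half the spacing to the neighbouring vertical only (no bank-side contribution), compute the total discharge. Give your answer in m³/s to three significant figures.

8.83 m³/s

w_1 = (3.2 − 0.0)/2 = 1.6 m; q_1 = 0.32 × 0.34 × 1.6 = 0.1741 m³/s
w_2 = (6.6 − 0.0)/2 = 3.3 m; q_2 = 0.44 × 0.88 × 3.3 = 1.278 m³/s
w_3 = (8.0 − 3.2)/2 = 2.4 m; q_3 = 0.51 × 0.83 × 2.4 = 1.016 m³/s
w_4 = (17.7 − 6.6)/2 = 5.55 m; q_4 = 0.64 × 1.25 × 5.55 = 4.440 m³/s
w_5 = (19.8 − 8.0)/2 = 5.9 m; q_5 = 0.53 × 0.59 × 5.9 = 1.845 m³/s
w_6 = (19.8 − 17.7)/2 = 1.05 m; q_6 = 0.25 × 0.28 × 1.05 = 0.07350 m³/s
Q = Σ qᵢ = 8.826 m³/s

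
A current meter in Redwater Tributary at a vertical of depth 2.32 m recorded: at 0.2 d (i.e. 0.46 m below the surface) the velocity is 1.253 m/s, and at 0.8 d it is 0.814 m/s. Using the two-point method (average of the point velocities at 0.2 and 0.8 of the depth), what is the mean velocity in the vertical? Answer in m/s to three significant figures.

1.03 m/s

v̄ = (1.253 + 0.814) / 2 = 1.034 m/s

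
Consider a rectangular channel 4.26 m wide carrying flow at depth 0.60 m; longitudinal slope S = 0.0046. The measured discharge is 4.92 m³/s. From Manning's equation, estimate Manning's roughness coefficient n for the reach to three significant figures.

0.0212

A = b·y = 4.26 × 0.60 = 2.556 m²
P = b + 2y = 4.26 + 2×0.60 = 5.460 m
R = A/P = 2.556/5.460 = 0.4681 m
n = (1/Q)·A·R^(2/3)·S^(1/2) = (1/4.92) × 2.556 × 0.6029 × 0.06782 = 0.02124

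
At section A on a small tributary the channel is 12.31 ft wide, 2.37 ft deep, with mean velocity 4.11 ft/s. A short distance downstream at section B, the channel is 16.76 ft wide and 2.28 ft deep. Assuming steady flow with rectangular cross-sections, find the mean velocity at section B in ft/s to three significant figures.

Q = A₁V₁ = (12.31×2.37) × 4.11 = 119.9 ft³/s
A₂ = 16.76 × 2.28 = 38.21 ft²
V₂ = Q/A₂ = 119.9/38.21 = 3.138 ft/s

3.14 ft/s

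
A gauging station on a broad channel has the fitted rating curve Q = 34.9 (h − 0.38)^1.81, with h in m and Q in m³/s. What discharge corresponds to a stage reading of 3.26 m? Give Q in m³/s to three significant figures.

237 m³/s

Q = 34.9 × (3.26 − 0.38)^1.81 = 34.9 × 2.88^1.81 = 236.8 m³/s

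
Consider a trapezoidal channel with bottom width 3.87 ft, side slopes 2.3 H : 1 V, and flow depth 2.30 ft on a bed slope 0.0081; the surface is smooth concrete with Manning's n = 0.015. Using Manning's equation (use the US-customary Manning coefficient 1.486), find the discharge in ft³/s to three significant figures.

A = (b + z·y)·y = (3.87 + 2.3×2.30)×2.30 = 21.07 ft²
P = b + 2y√(1+z²) = 3.87 + 2×2.30×√(1+2.3²) = 15.41 ft
R = A/P = 21.07/15.41 = 1.367 ft
Q = (1.486/n)·A·R^(2/3)·S^(1/2) = (1.486/0.015) × 21.07 × 1.367^(2/3) × 0.0081^(1/2) = 231.4 ft³/s

231 ft³/s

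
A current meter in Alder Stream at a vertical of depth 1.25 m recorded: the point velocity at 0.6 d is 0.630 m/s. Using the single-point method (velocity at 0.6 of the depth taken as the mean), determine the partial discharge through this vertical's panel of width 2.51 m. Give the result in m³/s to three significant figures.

1.98 m³/s

v̄ = v₀.₆ = 0.630 m/s
q = v̄ × d × w = 0.6300 × 1.25 × 2.51 = 1.977 m³/s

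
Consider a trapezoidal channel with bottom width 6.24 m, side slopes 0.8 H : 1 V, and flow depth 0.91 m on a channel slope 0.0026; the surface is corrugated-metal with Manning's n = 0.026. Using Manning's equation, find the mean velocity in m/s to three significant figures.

1.60 m/s

A = (b + z·y)·y = (6.24 + 0.8×0.91)×0.91 = 6.341 m²
P = b + 2y√(1+z²) = 6.24 + 2×0.91×√(1+0.8²) = 8.571 m
R = A/P = 6.341/8.571 = 0.7398 m
Q = (1/n)·A·R^(2/3)·S^(1/2) = (1/0.026) × 6.341 × 0.7398^(2/3) × 0.0026^(1/2) = 10.17 m³/s
V = Q/A = 10.17/6.341 = 1.604 m/s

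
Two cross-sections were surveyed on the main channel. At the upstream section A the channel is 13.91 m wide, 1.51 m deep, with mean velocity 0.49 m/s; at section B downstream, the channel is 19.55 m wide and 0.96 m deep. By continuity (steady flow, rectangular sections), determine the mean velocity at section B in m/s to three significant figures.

0.548 m/s

Q = A₁V₁ = (13.91×1.51) × 0.49 = 10.29 m³/s
A₂ = 19.55 × 0.96 = 18.77 m²
V₂ = Q/A₂ = 10.29/18.77 = 0.5484 m/s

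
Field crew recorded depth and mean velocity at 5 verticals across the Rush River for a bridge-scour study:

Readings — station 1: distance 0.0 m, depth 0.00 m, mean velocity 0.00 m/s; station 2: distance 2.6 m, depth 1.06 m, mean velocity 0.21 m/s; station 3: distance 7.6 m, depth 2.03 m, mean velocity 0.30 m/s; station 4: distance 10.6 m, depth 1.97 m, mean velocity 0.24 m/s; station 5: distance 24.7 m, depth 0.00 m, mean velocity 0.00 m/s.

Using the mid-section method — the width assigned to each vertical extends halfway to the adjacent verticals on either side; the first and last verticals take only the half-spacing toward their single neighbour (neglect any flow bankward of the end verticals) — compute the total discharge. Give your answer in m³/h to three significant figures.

w_2 = (7.6 − 0.0)/2 = 3.8 m; q_2 = 0.21 × 1.06 × 3.8 = 0.8459 m³/s
w_3 = (10.6 − 2.6)/2 = 4 m; q_3 = 0.30 × 2.03 × 4 = 2.436 m³/s
w_4 = (24.7 − 7.6)/2 = 8.55 m; q_4 = 0.24 × 1.97 × 8.55 = 4.042 m³/s
Stations 1, 5 contribute zero (depth or velocity is 0).
Q = Σ qᵢ = 7.324 m³/s
= 7.324 × 3600 = 26370 m³/h

26400 m³/h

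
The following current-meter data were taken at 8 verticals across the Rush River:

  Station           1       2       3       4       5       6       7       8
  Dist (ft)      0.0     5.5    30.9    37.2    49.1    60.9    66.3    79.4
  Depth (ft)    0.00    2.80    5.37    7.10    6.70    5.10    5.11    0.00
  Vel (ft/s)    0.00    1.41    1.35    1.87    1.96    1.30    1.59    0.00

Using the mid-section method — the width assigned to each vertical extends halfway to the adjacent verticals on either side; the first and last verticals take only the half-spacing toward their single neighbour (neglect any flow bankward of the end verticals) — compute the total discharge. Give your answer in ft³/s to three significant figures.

w_2 = (30.9 − 0.0)/2 = 15.45 ft; q_2 = 1.41 × 2.80 × 15.45 = 61.00 ft³/s
w_3 = (37.2 − 5.5)/2 = 15.85 ft; q_3 = 1.35 × 5.37 × 15.85 = 114.9 ft³/s
w_4 = (49.1 − 30.9)/2 = 9.1 ft; q_4 = 1.87 × 7.10 × 9.1 = 120.8 ft³/s
w_5 = (60.9 − 37.2)/2 = 11.85 ft; q_5 = 1.96 × 6.70 × 11.85 = 155.6 ft³/s
w_6 = (66.3 − 49.1)/2 = 8.6 ft; q_6 = 1.30 × 5.10 × 8.6 = 57.02 ft³/s
w_7 = (79.4 − 60.9)/2 = 9.25 ft; q_7 = 1.59 × 5.11 × 9.25 = 75.16 ft³/s
Stations 1, 8 contribute zero (depth or velocity is 0).
Q = Σ qᵢ = 584.5 ft³/s

585 ft³/s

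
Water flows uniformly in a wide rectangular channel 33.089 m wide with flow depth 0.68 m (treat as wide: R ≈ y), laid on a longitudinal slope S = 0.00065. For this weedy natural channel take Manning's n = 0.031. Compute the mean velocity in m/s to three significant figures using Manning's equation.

0.636 m/s

A = b·y = 33.089 × 0.68 = 22.50 m²
Wide channel: R ≈ y = 0.68 m
Q = (1/n)·A·R^(2/3)·S^(1/2) = (1/0.031) × 22.50 × 0.6800^(2/3) × 0.00065^(1/2) = 14.31 m³/s
V = Q/A = 14.31/22.50 = 0.6360 m/s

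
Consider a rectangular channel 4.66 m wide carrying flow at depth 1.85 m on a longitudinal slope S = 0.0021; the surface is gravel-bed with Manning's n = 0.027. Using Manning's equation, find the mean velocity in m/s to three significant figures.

A = b·y = 4.66 × 1.85 = 8.621 m²
P = b + 2y = 4.66 + 2×1.85 = 8.360 m
R = A/P = 8.621/8.360 = 1.031 m
Q = (1/n)·A·R^(2/3)·S^(1/2) = (1/0.027) × 8.621 × 1.031^(2/3) × 0.0021^(1/2) = 14.93 m³/s
V = Q/A = 14.93/8.621 = 1.732 m/s

1.73 m/s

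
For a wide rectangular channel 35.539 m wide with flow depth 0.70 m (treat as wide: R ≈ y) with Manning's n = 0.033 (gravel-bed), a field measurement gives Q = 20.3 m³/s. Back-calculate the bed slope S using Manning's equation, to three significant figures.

A = b·y = 35.539 × 0.70 = 24.88 m²
Wide channel: R ≈ y = 0.70 m
S = (Q·n / (1·A·R^(2/3)))² = (20.3×0.033 / (1×24.88×0.7884))² = 0.001167

0.00117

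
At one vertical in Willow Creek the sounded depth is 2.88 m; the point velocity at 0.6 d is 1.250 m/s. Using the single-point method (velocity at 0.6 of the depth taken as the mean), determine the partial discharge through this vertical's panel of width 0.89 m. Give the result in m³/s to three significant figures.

v̄ = v₀.₆ = 1.250 m/s
q = v̄ × d × w = 1.250 × 2.88 × 0.89 = 3.204 m³/s

3.20 m³/s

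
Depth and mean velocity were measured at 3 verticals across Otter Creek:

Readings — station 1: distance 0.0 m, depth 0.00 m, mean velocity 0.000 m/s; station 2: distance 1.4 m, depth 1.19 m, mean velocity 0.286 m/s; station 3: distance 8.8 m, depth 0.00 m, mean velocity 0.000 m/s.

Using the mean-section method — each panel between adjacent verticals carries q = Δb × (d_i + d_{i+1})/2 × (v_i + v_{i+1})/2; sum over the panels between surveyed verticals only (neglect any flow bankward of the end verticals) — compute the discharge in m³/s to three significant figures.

0.749 m³/s

Panel 1-2: Δb = 1.4 m, d̄ = (0.00+1.19)/2 = 0.595, v̄ = (0.000+0.286)/2 = 0.143 → q = 1.4×0.595×0.143 = 0.1191 m³/s
Panel 2-3: Δb = 7.4 m, d̄ = (1.19+0.00)/2 = 0.595, v̄ = (0.286+0.000)/2 = 0.143 → q = 7.4×0.595×0.143 = 0.6296 m³/s
Q = Σ q = 0.7487 m³/s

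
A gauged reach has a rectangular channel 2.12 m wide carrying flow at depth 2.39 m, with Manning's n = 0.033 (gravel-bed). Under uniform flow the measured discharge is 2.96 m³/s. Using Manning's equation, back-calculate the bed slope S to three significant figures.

A = b·y = 2.12 × 2.39 = 5.067 m²
P = b + 2y = 2.12 + 2×2.39 = 6.900 m
R = A/P = 5.067/6.900 = 0.7343 m
S = (Q·n / (1·A·R^(2/3)))² = (2.96×0.033 / (1×5.067×0.8139))² = 0.0005610

0.000561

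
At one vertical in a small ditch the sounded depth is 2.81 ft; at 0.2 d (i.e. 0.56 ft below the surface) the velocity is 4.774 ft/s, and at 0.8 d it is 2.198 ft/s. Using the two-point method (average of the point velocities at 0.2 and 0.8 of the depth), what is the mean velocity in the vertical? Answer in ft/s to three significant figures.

v̄ = (4.774 + 2.198) / 2 = 3.486 ft/s

3.49 ft/s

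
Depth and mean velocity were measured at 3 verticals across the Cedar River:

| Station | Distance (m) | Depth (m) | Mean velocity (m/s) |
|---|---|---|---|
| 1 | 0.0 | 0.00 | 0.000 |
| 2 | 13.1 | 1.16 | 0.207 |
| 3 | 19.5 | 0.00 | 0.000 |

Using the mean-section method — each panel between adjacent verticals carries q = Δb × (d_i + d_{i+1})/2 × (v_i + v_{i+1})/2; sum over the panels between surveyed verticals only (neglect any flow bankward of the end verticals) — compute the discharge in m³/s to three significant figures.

Panel 1-2: Δb = 13.1 m, d̄ = (0.00+1.16)/2 = 0.58, v̄ = (0.000+0.207)/2 = 0.1035 → q = 13.1×0.58×0.1035 = 0.7864 m³/s
Panel 2-3: Δb = 6.4 m, d̄ = (1.16+0.00)/2 = 0.58, v̄ = (0.207+0.000)/2 = 0.1035 → q = 6.4×0.58×0.1035 = 0.3842 m³/s
Q = Σ q = 1.171 m³/s

1.17 m³/s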